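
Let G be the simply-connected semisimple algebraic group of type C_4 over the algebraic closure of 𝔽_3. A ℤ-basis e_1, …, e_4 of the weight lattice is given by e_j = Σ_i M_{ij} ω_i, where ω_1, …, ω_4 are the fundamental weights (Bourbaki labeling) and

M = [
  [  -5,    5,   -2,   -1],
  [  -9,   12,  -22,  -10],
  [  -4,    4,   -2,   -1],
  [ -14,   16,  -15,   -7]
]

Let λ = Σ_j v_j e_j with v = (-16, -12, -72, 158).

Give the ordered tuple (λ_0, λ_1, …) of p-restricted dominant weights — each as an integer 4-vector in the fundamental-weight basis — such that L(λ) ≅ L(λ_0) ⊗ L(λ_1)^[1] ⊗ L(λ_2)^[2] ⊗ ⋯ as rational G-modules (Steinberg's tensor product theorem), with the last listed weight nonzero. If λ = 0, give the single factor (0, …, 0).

((0, 1, 2, 0), (2, 1, 0, 2))

Converting to the ω-basis (c_i = row i of M dotted with v = (-16, -12, -72, 158)):
  c_1 = -5*-16 + 5*-12 + -2*-72 + -1*158 = 6
  c_2 = -9*-16 + 12*-12 + -22*-72 + -10*158 = 4
  c_3 = -4*-16 + 4*-12 + -2*-72 + -1*158 = 2
  c_4 = -14*-16 + 16*-12 + -15*-72 + -7*158 = 6
Base-3 expansion of each c_i:
  c_1 = 6 = 0·3^0 + 2·3^1
  c_2 = 4 = 1·3^0 + 1·3^1
  c_3 = 2 = 2·3^0
  c_4 = 6 = 0·3^0 + 2·3^1
Factor λ_0 = (0, 1, 2, 0)
Factor λ_1 = (2, 1, 0, 2)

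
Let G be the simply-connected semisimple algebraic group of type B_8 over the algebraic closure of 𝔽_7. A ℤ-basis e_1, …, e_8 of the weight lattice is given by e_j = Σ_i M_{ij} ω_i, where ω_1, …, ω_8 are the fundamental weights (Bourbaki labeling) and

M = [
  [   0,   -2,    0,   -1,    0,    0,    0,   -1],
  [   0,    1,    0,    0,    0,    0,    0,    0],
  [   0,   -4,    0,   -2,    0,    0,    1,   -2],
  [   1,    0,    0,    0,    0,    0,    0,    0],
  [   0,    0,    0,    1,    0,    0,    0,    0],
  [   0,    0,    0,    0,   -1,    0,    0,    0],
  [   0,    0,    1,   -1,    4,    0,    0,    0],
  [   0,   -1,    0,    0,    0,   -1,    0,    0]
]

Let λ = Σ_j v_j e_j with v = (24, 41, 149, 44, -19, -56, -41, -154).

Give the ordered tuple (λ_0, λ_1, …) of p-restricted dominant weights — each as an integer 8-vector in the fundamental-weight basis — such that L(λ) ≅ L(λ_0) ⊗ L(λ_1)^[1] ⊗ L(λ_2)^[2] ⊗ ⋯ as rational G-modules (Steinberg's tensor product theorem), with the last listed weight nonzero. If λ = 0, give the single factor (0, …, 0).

((0, 6, 1, 3, 2, 5, 1, 1), (4, 5, 2, 3, 6, 2, 4, 2))

ω-coordinates c = M·v, v = (24, 41, 149, 44, -19, -56, -41, -154):
  c_1 = (0)·(24) + (-2)·(41) + (0)·(149) + (-1)·(44) + (0)·(-19) + (0)·(-56) + (0)·(-41) + (-1)·(-154) = 28
  c_2 = (0)·(24) + (1)·(41) + (0)·(149) + (0)·(44) + (0)·(-19) + (0)·(-56) + (0)·(-41) + (0)·(-154) = 41
  c_3 = (0)·(24) + (-4)·(41) + (0)·(149) + (-2)·(44) + (0)·(-19) + (0)·(-56) + (1)·(-41) + (-2)·(-154) = 15
  c_4 = (1)·(24) + (0)·(41) + (0)·(149) + (0)·(44) + (0)·(-19) + (0)·(-56) + (0)·(-41) + (0)·(-154) = 24
  c_5 = (0)·(24) + (0)·(41) + (0)·(149) + (1)·(44) + (0)·(-19) + (0)·(-56) + (0)·(-41) + (0)·(-154) = 44
  c_6 = (0)·(24) + (0)·(41) + (0)·(149) + (0)·(44) + (-1)·(-19) + (0)·(-56) + (0)·(-41) + (0)·(-154) = 19
  c_7 = (0)·(24) + (0)·(41) + (1)·(149) + (-1)·(44) + (4)·(-19) + (0)·(-56) + (0)·(-41) + (0)·(-154) = 29
  c_8 = (0)·(24) + (-1)·(41) + (0)·(149) + (0)·(44) + (0)·(-19) + (-1)·(-56) + (0)·(-41) + (0)·(-154) = 15
Base-7 expansion of each c_i:
  c_1 = 28 = 0·7^0 + 4·7^1
  c_2 = 41 = 6·7^0 + 5·7^1
  c_3 = 15 = 1·7^0 + 2·7^1
  c_4 = 24 = 3·7^0 + 3·7^1
  c_5 = 44 = 2·7^0 + 6·7^1
  c_6 = 19 = 5·7^0 + 2·7^1
  c_7 = 29 = 1·7^0 + 4·7^1
  c_8 = 15 = 1·7^0 + 2·7^1
Factor λ_0 = (0, 6, 1, 3, 2, 5, 1, 1)
Factor λ_1 = (4, 5, 2, 3, 6, 2, 4, 2)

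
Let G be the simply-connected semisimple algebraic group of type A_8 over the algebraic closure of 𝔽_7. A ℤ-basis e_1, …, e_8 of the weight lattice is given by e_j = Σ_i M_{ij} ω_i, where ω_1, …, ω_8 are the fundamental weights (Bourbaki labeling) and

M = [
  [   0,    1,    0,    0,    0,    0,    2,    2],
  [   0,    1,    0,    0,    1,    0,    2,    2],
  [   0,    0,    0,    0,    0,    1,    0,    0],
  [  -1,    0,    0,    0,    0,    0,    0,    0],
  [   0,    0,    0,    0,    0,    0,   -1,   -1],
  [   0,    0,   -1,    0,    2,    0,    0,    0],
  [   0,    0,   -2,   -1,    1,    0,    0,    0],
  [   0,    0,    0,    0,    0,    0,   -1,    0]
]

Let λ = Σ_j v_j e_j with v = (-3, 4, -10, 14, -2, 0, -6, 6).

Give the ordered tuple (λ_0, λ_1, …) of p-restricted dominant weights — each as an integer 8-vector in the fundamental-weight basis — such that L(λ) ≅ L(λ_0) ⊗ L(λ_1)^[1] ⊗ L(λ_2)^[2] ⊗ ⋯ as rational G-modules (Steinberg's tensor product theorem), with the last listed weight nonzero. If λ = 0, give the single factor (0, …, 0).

Converting to the ω-basis (c_i = row i of M dotted with v = (-3, 4, -10, 14, -2, 0, -6, 6)):
  c_1 = (0)·(-3) + 1·4 + (0)·(-10) + 0·14 + (0)·(-2) + 0·0 + (2)·(-6) + 2·6 = 4
  c_2 = (0)·(-3) + 1·4 + (0)·(-10) + 0·14 + (1)·(-2) + 0·0 + (2)·(-6) + 2·6 = 2
  c_3 = (0)·(-3) + 0·4 + (0)·(-10) + 0·14 + (0)·(-2) + 1·0 + (0)·(-6) + 0·6 = 0
  c_4 = (-1)·(-3) + 0·4 + (0)·(-10) + 0·14 + (0)·(-2) + 0·0 + (0)·(-6) + 0·6 = 3
  c_5 = (0)·(-3) + 0·4 + (0)·(-10) + 0·14 + (0)·(-2) + 0·0 + (-1)·(-6) + (-1)·(6) = 0
  c_6 = (0)·(-3) + 0·4 + (-1)·(-10) + 0·14 + (2)·(-2) + 0·0 + (0)·(-6) + 0·6 = 6
  c_7 = (0)·(-3) + 0·4 + (-2)·(-10) + (-1)·(14) + (1)·(-2) + 0·0 + (0)·(-6) + 0·6 = 4
  c_8 = (0)·(-3) + 0·4 + (0)·(-10) + 0·14 + (0)·(-2) + 0·0 + (-1)·(-6) + 0·6 = 6
Writing each c_i in base p = 7:
  c_1 = 4 = 4·7^0
  c_2 = 2 = 2·7^0
  c_3 = 0
  c_4 = 3 = 3·7^0
  c_5 = 0
  c_6 = 6 = 6·7^0
  c_7 = 4 = 4·7^0
  c_8 = 6 = 6·7^0
λ_0 = (4, 2, 0, 3, 0, 6, 4, 6)

((4, 2, 0, 3, 0, 6, 4, 6),)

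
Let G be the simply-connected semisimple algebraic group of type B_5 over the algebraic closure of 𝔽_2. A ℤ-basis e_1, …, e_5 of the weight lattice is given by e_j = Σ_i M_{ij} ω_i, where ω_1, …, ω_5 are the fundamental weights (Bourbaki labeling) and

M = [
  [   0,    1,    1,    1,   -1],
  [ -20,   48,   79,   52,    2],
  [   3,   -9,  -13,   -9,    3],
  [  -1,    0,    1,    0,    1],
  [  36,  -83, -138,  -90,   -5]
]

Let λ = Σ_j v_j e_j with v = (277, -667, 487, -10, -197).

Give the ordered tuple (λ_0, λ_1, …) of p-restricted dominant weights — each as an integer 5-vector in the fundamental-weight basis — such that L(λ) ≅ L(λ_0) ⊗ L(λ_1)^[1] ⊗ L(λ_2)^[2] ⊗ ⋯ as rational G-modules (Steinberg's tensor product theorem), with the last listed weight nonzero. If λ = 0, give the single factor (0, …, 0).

((1, 1, 0, 1, 0), (1, 1, 1, 0, 0), (1, 0, 0, 1, 1), (0, 0, 0, 1, 1))

Compute c_i = Σ_j M_{ij} v_j with v = (277, -667, 487, -10, -197):
  c_1 = 0·277 + (1)·(-667) + 1·487 + (1)·(-10) + (-1)·(-197) = 7
  c_2 = (-20)·(277) + (48)·(-667) + 79·487 + (52)·(-10) + (2)·(-197) = 3
  c_3 = 3·277 + (-9)·(-667) + (-13)·(487) + (-9)·(-10) + (3)·(-197) = 2
  c_4 = (-1)·(277) + (0)·(-667) + 1·487 + (0)·(-10) + (1)·(-197) = 13
  c_5 = 36·277 + (-83)·(-667) + (-138)·(487) + (-90)·(-10) + (-5)·(-197) = 12
Base-2 expansion of each c_i:
  c_1 = 7 = 1·2^0 + 1·2^1 + 1·2^2
  c_2 = 3 = 1·2^0 + 1·2^1
  c_3 = 2 = 0·2^0 + 1·2^1
  c_4 = 13 = 1·2^0 + 0·2^1 + 1·2^2 + 1·2^3
  c_5 = 12 = 0·2^0 + 0·2^1 + 1·2^2 + 1·2^3
Factor λ_0 = (1, 1, 0, 1, 0)
Factor λ_1 = (1, 1, 1, 0, 0)
Factor λ_2 = (1, 0, 0, 1, 1)
Factor λ_3 = (0, 0, 0, 1, 1)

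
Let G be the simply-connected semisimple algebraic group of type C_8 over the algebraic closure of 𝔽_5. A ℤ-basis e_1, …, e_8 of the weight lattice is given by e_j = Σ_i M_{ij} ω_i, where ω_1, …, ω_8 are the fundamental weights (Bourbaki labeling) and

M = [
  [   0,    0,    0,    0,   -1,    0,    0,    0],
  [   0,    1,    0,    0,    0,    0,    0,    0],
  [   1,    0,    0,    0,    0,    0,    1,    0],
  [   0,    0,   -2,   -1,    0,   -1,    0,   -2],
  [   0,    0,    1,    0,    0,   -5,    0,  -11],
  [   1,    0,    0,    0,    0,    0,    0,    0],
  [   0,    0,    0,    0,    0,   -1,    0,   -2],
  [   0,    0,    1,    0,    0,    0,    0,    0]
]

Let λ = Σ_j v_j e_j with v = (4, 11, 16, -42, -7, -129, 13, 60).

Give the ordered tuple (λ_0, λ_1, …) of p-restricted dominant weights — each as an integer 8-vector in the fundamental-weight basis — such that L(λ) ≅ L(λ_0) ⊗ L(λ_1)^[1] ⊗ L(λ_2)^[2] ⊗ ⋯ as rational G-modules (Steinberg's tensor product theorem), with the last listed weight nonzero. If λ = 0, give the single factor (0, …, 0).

ω-coordinates c = M·v, v = (4, 11, 16, -42, -7, -129, 13, 60):
  c_1 = (0)·(4) + (0)·(11) + (0)·(16) + (0)·(-42) + (-1)·(-7) + (0)·(-129) + (0)·(13) + (0)·(60) = 7
  c_2 = (0)·(4) + (1)·(11) + (0)·(16) + (0)·(-42) + (0)·(-7) + (0)·(-129) + (0)·(13) + (0)·(60) = 11
  c_3 = (1)·(4) + (0)·(11) + (0)·(16) + (0)·(-42) + (0)·(-7) + (0)·(-129) + (1)·(13) + (0)·(60) = 17
  c_4 = (0)·(4) + (0)·(11) + (-2)·(16) + (-1)·(-42) + (0)·(-7) + (-1)·(-129) + (0)·(13) + (-2)·(60) = 19
  c_5 = (0)·(4) + (0)·(11) + (1)·(16) + (0)·(-42) + (0)·(-7) + (-5)·(-129) + (0)·(13) + (-11)·(60) = 1
  c_6 = (1)·(4) + (0)·(11) + (0)·(16) + (0)·(-42) + (0)·(-7) + (0)·(-129) + (0)·(13) + (0)·(60) = 4
  c_7 = (0)·(4) + (0)·(11) + (0)·(16) + (0)·(-42) + (0)·(-7) + (-1)·(-129) + (0)·(13) + (-2)·(60) = 9
  c_8 = (0)·(4) + (0)·(11) + (1)·(16) + (0)·(-42) + (0)·(-7) + (0)·(-129) + (0)·(13) + (0)·(60) = 16
Writing each c_i in base p = 5:
  c_1 = 7 = 2·5^0 + 1·5^1
  c_2 = 11 = 1·5^0 + 2·5^1
  c_3 = 17 = 2·5^0 + 3·5^1
  c_4 = 19 = 4·5^0 + 3·5^1
  c_5 = 1 = 1·5^0
  c_6 = 4 = 4·5^0
  c_7 = 9 = 4·5^0 + 1·5^1
  c_8 = 16 = 1·5^0 + 3·5^1
Factor λ_0 = (2, 1, 2, 4, 1, 4, 4, 1)
Factor λ_1 = (1, 2, 3, 3, 0, 0, 1, 3)

((2, 1, 2, 4, 1, 4, 4, 1), (1, 2, 3, 3, 0, 0, 1, 3))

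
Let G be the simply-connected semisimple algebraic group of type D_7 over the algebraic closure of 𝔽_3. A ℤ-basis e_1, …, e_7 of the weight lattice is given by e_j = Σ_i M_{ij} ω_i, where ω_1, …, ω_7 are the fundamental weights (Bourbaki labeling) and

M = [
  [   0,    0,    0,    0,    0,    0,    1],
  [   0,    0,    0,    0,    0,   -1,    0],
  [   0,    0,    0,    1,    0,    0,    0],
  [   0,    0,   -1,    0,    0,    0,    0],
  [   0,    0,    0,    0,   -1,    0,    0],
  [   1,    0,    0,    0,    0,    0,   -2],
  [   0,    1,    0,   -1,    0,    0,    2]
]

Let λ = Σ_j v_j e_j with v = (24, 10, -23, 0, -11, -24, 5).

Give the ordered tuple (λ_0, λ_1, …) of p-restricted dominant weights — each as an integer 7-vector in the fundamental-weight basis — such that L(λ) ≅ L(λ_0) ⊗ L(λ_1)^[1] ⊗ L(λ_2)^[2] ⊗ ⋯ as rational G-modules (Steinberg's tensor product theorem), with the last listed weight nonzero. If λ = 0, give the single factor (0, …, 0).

((2, 0, 0, 2, 2, 2, 2), (1, 2, 0, 1, 0, 1, 0), (0, 2, 0, 2, 1, 1, 2))

Change of basis e → ω: c = M·v where v = (24, 10, -23, 0, -11, -24, 5):
  c_1 = 0*24 + 0*10 + 0*-23 + 0*0 + 0*-11 + 0*-24 + 1*5 = 5
  c_2 = 0*24 + 0*10 + 0*-23 + 0*0 + 0*-11 + -1*-24 + 0*5 = 24
  c_3 = 0*24 + 0*10 + 0*-23 + 1*0 + 0*-11 + 0*-24 + 0*5 = 0
  c_4 = 0*24 + 0*10 + -1*-23 + 0*0 + 0*-11 + 0*-24 + 0*5 = 23
  c_5 = 0*24 + 0*10 + 0*-23 + 0*0 + -1*-11 + 0*-24 + 0*5 = 11
  c_6 = 1*24 + 0*10 + 0*-23 + 0*0 + 0*-11 + 0*-24 + -2*5 = 14
  c_7 = 0*24 + 1*10 + 0*-23 + -1*0 + 0*-11 + 0*-24 + 2*5 = 20
p = 3; digits c_i = Σ_j d_{ij}·3^j, 0 ≤ d_{ij} < 3:
  c_1 = 5 = 2·3^0 + 1·3^1
  c_2 = 24 = 0·3^0 + 2·3^1 + 2·3^2
  c_3 = 0
  c_4 = 23 = 2·3^0 + 1·3^1 + 2·3^2
  c_5 = 11 = 2·3^0 + 0·3^1 + 1·3^2
  c_6 = 14 = 2·3^0 + 1·3^1 + 1·3^2
  c_7 = 20 = 2·3^0 + 0·3^1 + 2·3^2
Factor λ_0 = (2, 0, 0, 2, 2, 2, 2)
Factor λ_1 = (1, 2, 0, 1, 0, 1, 0)
Factor λ_2 = (0, 2, 0, 2, 1, 1, 2)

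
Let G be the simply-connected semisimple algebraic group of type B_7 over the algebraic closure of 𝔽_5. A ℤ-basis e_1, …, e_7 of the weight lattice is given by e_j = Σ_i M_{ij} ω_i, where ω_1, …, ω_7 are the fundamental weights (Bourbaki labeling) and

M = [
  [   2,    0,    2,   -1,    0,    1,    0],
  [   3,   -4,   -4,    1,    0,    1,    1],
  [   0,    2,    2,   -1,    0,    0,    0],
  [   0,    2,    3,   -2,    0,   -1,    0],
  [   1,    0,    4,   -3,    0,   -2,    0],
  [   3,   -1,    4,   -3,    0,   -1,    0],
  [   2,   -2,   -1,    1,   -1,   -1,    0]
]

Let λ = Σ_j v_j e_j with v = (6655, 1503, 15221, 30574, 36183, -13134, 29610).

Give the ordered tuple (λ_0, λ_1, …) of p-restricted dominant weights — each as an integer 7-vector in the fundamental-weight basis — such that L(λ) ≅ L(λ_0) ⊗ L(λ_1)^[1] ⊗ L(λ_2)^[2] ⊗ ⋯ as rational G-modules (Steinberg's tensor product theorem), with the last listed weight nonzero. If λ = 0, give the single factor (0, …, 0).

In the fundamental-weight basis, λ has coordinates c = M·v (v = (6655, 1503, 15221, 30574, 36183, -13134, 29610)):
  c_1 = 2·6655 + 0·1503 + 2·15221 + (-1)·(30574) + 0·36183 + (1)·(-13134) + 0·29610 = 44
  c_2 = 3·6655 + (-4)·(1503) + (-4)·(15221) + 1·30574 + 0·36183 + (1)·(-13134) + 1·29610 = 119
  c_3 = 0·6655 + 2·1503 + 2·15221 + (-1)·(30574) + 0·36183 + (0)·(-13134) + 0·29610 = 2874
  c_4 = 0·6655 + 2·1503 + 3·15221 + (-2)·(30574) + 0·36183 + (-1)·(-13134) + 0·29610 = 655
  c_5 = 1·6655 + 0·1503 + 4·15221 + (-3)·(30574) + 0·36183 + (-2)·(-13134) + 0·29610 = 2085
  c_6 = 3·6655 + (-1)·(1503) + 4·15221 + (-3)·(30574) + 0·36183 + (-1)·(-13134) + 0·29610 = 758
  c_7 = 2·6655 + (-2)·(1503) + (-1)·(15221) + 1·30574 + (-1)·(36183) + (-1)·(-13134) + 0·29610 = 2608
Writing each c_i in base p = 5:
  c_1 = 44 = 4·5^0 + 3·5^1 + 1·5^2
  c_2 = 119 = 4·5^0 + 3·5^1 + 4·5^2
  c_3 = 2874 = 4·5^0 + 4·5^1 + 4·5^2 + 2·5^3 + 4·5^4
  c_4 = 655 = 0·5^0 + 1·5^1 + 1·5^2 + 0·5^3 + 1·5^4
  c_5 = 2085 = 0·5^0 + 2·5^1 + 3·5^2 + 1·5^3 + 3·5^4
  c_6 = 758 = 3·5^0 + 1·5^1 + 0·5^2 + 1·5^3 + 1·5^4
  c_7 = 2608 = 3·5^0 + 1·5^1 + 4·5^2 + 0·5^3 + 4·5^4
Factor λ_0 = (4, 4, 4, 0, 0, 3, 3)
Factor λ_1 = (3, 3, 4, 1, 2, 1, 1)
Factor λ_2 = (1, 4, 4, 1, 3, 0, 4)
Factor λ_3 = (0, 0, 2, 0, 1, 1, 0)
Factor λ_4 = (0, 0, 4, 1, 3, 1, 4)

((4, 4, 4, 0, 0, 3, 3), (3, 3, 4, 1, 2, 1, 1), (1, 4, 4, 1, 3, 0, 4), (0, 0, 2, 0, 1, 1, 0), (0, 0, 4, 1, 3, 1, 4))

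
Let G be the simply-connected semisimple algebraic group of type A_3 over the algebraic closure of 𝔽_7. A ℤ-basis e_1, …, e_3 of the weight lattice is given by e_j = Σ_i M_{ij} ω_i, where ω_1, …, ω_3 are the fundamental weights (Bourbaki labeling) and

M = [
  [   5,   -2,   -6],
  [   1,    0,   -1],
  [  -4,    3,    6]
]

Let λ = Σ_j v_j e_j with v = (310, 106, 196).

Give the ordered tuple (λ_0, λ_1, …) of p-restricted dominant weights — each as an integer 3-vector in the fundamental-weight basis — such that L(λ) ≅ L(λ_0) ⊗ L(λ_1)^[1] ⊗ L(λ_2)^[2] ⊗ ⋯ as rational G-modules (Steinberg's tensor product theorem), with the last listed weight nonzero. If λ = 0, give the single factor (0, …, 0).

Change of basis e → ω: c = M·v where v = (310, 106, 196):
  c_1 = 5*310 + -2*106 + -6*196 = 162
  c_2 = 1*310 + 0*106 + -1*196 = 114
  c_3 = -4*310 + 3*106 + 6*196 = 254
p = 7; digits c_i = Σ_j d_{ij}·7^j, 0 ≤ d_{ij} < 7:
  c_1 = 162 = 1·7^0 + 2·7^1 + 3·7^2
  c_2 = 114 = 2·7^0 + 2·7^1 + 2·7^2
  c_3 = 254 = 2·7^0 + 1·7^1 + 5·7^2
Factor λ_0 = (1, 2, 2)
Factor λ_1 = (2, 2, 1)
Factor λ_2 = (3, 2, 5)

((1, 2, 2), (2, 2, 1), (3, 2, 5))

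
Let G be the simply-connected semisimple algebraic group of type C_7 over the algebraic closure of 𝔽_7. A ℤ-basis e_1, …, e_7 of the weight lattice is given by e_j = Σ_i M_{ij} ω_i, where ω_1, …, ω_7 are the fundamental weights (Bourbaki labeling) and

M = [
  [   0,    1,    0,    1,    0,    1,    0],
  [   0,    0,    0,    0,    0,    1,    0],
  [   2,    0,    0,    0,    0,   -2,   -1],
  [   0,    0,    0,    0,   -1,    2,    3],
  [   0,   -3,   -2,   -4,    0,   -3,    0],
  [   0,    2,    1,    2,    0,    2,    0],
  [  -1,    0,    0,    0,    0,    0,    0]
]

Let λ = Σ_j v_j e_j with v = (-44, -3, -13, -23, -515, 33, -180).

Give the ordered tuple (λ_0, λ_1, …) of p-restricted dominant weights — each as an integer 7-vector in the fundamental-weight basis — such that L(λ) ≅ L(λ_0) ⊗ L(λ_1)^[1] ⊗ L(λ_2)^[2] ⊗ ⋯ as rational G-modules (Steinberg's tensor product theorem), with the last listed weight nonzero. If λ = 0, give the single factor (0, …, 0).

Converting to the ω-basis (c_i = row i of M dotted with v = (-44, -3, -13, -23, -515, 33, -180)):
  c_1 = 0*-44 + 1*-3 + 0*-13 + 1*-23 + 0*-515 + 1*33 + 0*-180 = 7
  c_2 = 0*-44 + 0*-3 + 0*-13 + 0*-23 + 0*-515 + 1*33 + 0*-180 = 33
  c_3 = 2*-44 + 0*-3 + 0*-13 + 0*-23 + 0*-515 + -2*33 + -1*-180 = 26
  c_4 = 0*-44 + 0*-3 + 0*-13 + 0*-23 + -1*-515 + 2*33 + 3*-180 = 41
  c_5 = 0*-44 + -3*-3 + -2*-13 + -4*-23 + 0*-515 + -3*33 + 0*-180 = 28
  c_6 = 0*-44 + 2*-3 + 1*-13 + 2*-23 + 0*-515 + 2*33 + 0*-180 = 1
  c_7 = -1*-44 + 0*-3 + 0*-13 + 0*-23 + 0*-515 + 0*33 + 0*-180 = 44
Base-7 expansion of each c_i:
  c_1 = 7 = 0·7^0 + 1·7^1
  c_2 = 33 = 5·7^0 + 4·7^1
  c_3 = 26 = 5·7^0 + 3·7^1
  c_4 = 41 = 6·7^0 + 5·7^1
  c_5 = 28 = 0·7^0 + 4·7^1
  c_6 = 1 = 1·7^0
  c_7 = 44 = 2·7^0 + 6·7^1
Factor λ_0 = (0, 5, 5, 6, 0, 1, 2)
Factor λ_1 = (1, 4, 3, 5, 4, 0, 6)

((0, 5, 5, 6, 0, 1, 2), (1, 4, 3, 5, 4, 0, 6))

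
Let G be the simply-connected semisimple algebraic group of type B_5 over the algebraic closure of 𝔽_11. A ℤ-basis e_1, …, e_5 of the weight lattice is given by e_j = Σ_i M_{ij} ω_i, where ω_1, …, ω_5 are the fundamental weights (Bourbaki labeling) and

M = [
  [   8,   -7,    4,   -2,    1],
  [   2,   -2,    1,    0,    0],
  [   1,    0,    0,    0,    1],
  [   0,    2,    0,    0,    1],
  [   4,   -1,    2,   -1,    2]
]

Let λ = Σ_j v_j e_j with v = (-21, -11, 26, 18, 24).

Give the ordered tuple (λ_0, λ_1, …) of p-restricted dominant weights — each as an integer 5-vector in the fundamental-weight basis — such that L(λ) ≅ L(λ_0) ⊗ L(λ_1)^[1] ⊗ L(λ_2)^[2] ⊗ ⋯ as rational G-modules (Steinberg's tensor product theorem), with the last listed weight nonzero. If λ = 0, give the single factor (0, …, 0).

((1, 6, 3, 2, 9),)

Converting to the ω-basis (c_i = row i of M dotted with v = (-21, -11, 26, 18, 24)):
  c_1 = (8)·(-21) + (-7)·(-11) + (4)·(26) + (-2)·(18) + (1)·(24) = 1
  c_2 = (2)·(-21) + (-2)·(-11) + (1)·(26) + (0)·(18) + (0)·(24) = 6
  c_3 = (1)·(-21) + (0)·(-11) + (0)·(26) + (0)·(18) + (1)·(24) = 3
  c_4 = (0)·(-21) + (2)·(-11) + (0)·(26) + (0)·(18) + (1)·(24) = 2
  c_5 = (4)·(-21) + (-1)·(-11) + (2)·(26) + (-1)·(18) + (2)·(24) = 9
Writing each c_i in base p = 11:
  c_1 = 1 = 1·11^0
  c_2 = 6 = 6·11^0
  c_3 = 3 = 3·11^0
  c_4 = 2 = 2·11^0
  c_5 = 9 = 9·11^0
Factor λ_0 = (1, 6, 3, 2, 9)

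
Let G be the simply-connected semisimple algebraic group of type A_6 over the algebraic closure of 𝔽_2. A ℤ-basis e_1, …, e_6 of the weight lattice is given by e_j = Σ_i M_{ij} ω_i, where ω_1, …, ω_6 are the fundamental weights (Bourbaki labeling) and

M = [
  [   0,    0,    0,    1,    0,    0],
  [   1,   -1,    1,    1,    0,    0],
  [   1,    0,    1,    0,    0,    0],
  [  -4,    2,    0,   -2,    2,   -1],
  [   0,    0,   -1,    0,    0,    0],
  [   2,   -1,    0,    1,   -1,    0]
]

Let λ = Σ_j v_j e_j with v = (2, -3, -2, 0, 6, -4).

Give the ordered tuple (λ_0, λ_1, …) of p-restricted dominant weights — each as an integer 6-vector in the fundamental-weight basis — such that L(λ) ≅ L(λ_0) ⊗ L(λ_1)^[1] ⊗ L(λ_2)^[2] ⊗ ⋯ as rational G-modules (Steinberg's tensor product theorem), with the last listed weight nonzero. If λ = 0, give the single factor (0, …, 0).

Change of basis e → ω: c = M·v where v = (2, -3, -2, 0, 6, -4):
  c_1 = 0*2 + 0*-3 + 0*-2 + 1*0 + 0*6 + 0*-4 = 0
  c_2 = 1*2 + -1*-3 + 1*-2 + 1*0 + 0*6 + 0*-4 = 3
  c_3 = 1*2 + 0*-3 + 1*-2 + 0*0 + 0*6 + 0*-4 = 0
  c_4 = -4*2 + 2*-3 + 0*-2 + -2*0 + 2*6 + -1*-4 = 2
  c_5 = 0*2 + 0*-3 + -1*-2 + 0*0 + 0*6 + 0*-4 = 2
  c_6 = 2*2 + -1*-3 + 0*-2 + 1*0 + -1*6 + 0*-4 = 1
Base-2 expansion of each c_i:
  c_1 = 0
  c_2 = 3 = 1·2^0 + 1·2^1
  c_3 = 0
  c_4 = 2 = 0·2^0 + 1·2^1
  c_5 = 2 = 0·2^0 + 1·2^1
  c_6 = 1 = 1·2^0
p-restricted factor λ_0 = (0, 1, 0, 0, 0, 1)
p-restricted factor λ_1 = (0, 1, 0, 1, 1, 0)

((0, 1, 0, 0, 0, 1), (0, 1, 0, 1, 1, 0))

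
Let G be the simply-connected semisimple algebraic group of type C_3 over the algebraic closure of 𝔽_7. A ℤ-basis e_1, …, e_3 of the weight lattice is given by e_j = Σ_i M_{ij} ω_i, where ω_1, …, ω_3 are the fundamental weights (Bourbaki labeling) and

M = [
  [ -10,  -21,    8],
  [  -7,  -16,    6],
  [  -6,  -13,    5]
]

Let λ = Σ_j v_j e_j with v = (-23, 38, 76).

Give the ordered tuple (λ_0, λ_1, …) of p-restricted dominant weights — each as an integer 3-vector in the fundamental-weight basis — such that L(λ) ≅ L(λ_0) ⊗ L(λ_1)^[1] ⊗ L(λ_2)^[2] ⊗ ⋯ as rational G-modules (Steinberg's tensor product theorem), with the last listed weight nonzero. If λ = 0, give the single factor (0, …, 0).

In the fundamental-weight basis, λ has coordinates c = M·v (v = (-23, 38, 76)):
  c_1 = (-10)·(-23) + (-21)·(38) + (8)·(76) = 40
  c_2 = (-7)·(-23) + (-16)·(38) + (6)·(76) = 9
  c_3 = (-6)·(-23) + (-13)·(38) + (5)·(76) = 24
Expand coordinatewise in base 7:
  c_1 = 40 = 5·7^0 + 5·7^1
  c_2 = 9 = 2·7^0 + 1·7^1
  c_3 = 24 = 3·7^0 + 3·7^1
Factor λ_0 = (5, 2, 3)
Factor λ_1 = (5, 1, 3)

((5, 2, 3), (5, 1, 3))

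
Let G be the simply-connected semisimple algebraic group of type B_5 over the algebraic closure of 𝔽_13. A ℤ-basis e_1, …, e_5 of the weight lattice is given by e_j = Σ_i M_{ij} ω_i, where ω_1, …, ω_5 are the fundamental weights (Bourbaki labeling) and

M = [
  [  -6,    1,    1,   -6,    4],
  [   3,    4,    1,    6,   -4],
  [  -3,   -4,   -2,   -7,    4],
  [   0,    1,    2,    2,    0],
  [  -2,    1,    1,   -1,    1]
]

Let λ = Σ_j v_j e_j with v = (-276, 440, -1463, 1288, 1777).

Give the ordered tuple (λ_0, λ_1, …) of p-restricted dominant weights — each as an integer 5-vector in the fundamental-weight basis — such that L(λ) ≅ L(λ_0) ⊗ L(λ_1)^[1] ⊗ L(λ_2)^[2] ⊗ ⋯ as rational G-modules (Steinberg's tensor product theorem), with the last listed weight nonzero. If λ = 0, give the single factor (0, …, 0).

((0, 11, 8, 12, 5), (1, 6, 6, 6, 1))

Change of basis e → ω: c = M·v where v = (-276, 440, -1463, 1288, 1777):
  c_1 = -6*-276 + 1*440 + 1*-1463 + -6*1288 + 4*1777 = 13
  c_2 = 3*-276 + 4*440 + 1*-1463 + 6*1288 + -4*1777 = 89
  c_3 = -3*-276 + -4*440 + -2*-1463 + -7*1288 + 4*1777 = 86
  c_4 = 0*-276 + 1*440 + 2*-1463 + 2*1288 + 0*1777 = 90
  c_5 = -2*-276 + 1*440 + 1*-1463 + -1*1288 + 1*1777 = 18
Expand coordinatewise in base 13:
  c_1 = 13 = 0·13^0 + 1·13^1
  c_2 = 89 = 11·13^0 + 6·13^1
  c_3 = 86 = 8·13^0 + 6·13^1
  c_4 = 90 = 12·13^0 + 6·13^1
  c_5 = 18 = 5·13^0 + 1·13^1
Factor λ_0 = (0, 11, 8, 12, 5)
Factor λ_1 = (1, 6, 6, 6, 1)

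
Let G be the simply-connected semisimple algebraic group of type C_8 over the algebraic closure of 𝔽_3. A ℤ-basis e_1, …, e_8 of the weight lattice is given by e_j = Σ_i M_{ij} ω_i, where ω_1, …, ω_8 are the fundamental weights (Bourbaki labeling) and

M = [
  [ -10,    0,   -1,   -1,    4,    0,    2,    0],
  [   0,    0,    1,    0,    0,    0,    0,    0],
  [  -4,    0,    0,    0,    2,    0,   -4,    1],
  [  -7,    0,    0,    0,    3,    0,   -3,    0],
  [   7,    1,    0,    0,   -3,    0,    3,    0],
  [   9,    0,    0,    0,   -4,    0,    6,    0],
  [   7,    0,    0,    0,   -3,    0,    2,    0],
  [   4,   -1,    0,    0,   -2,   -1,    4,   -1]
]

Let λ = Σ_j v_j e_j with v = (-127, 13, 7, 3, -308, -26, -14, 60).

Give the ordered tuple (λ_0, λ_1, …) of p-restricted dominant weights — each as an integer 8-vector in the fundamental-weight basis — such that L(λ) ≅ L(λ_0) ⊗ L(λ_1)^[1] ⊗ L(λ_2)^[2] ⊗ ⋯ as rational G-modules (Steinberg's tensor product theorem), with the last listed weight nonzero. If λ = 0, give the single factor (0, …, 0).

Converting to the ω-basis (c_i = row i of M dotted with v = (-127, 13, 7, 3, -308, -26, -14, 60)):
  c_1 = (-10)·(-127) + (0)·(13) + (-1)·(7) + (-1)·(3) + (4)·(-308) + (0)·(-26) + (2)·(-14) + (0)·(60) = 0
  c_2 = (0)·(-127) + (0)·(13) + (1)·(7) + (0)·(3) + (0)·(-308) + (0)·(-26) + (0)·(-14) + (0)·(60) = 7
  c_3 = (-4)·(-127) + (0)·(13) + (0)·(7) + (0)·(3) + (2)·(-308) + (0)·(-26) + (-4)·(-14) + (1)·(60) = 8
  c_4 = (-7)·(-127) + (0)·(13) + (0)·(7) + (0)·(3) + (3)·(-308) + (0)·(-26) + (-3)·(-14) + (0)·(60) = 7
  c_5 = (7)·(-127) + (1)·(13) + (0)·(7) + (0)·(3) + (-3)·(-308) + (0)·(-26) + (3)·(-14) + (0)·(60) = 6
  c_6 = (9)·(-127) + (0)·(13) + (0)·(7) + (0)·(3) + (-4)·(-308) + (0)·(-26) + (6)·(-14) + (0)·(60) = 5
  c_7 = (7)·(-127) + (0)·(13) + (0)·(7) + (0)·(3) + (-3)·(-308) + (0)·(-26) + (2)·(-14) + (0)·(60) = 7
  c_8 = (4)·(-127) + (-1)·(13) + (0)·(7) + (0)·(3) + (-2)·(-308) + (-1)·(-26) + (4)·(-14) + (-1)·(60) = 5
p = 3; digits c_i = Σ_j d_{ij}·3^j, 0 ≤ d_{ij} < 3:
  c_1 = 0
  c_2 = 7 = 1·3^0 + 2·3^1
  c_3 = 8 = 2·3^0 + 2·3^1
  c_4 = 7 = 1·3^0 + 2·3^1
  c_5 = 6 = 0·3^0 + 2·3^1
  c_6 = 5 = 2·3^0 + 1·3^1
  c_7 = 7 = 1·3^0 + 2·3^1
  c_8 = 5 = 2·3^0 + 1·3^1
λ_0 = (0, 1, 2, 1, 0, 2, 1, 2)
λ_1 = (0, 2, 2, 2, 2, 1, 2, 1)

((0, 1, 2, 1, 0, 2, 1, 2), (0, 2, 2, 2, 2, 1, 2, 1))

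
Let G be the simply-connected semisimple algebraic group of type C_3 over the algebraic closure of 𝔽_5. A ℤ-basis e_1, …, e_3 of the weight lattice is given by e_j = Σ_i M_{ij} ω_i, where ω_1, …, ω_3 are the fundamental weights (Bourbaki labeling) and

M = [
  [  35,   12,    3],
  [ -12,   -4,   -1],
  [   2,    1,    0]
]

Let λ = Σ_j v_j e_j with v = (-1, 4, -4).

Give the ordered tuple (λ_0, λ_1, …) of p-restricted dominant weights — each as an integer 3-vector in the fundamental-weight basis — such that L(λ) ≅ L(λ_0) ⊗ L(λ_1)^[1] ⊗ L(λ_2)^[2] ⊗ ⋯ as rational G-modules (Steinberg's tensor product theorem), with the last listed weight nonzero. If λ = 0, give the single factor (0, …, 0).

In the fundamental-weight basis, λ has coordinates c = M·v (v = (-1, 4, -4)):
  c_1 = (35)·(-1) + 12·4 + (3)·(-4) = 1
  c_2 = (-12)·(-1) + (-4)·(4) + (-1)·(-4) = 0
  c_3 = (2)·(-1) + 1·4 + (0)·(-4) = 2
Writing each c_i in base p = 5:
  c_1 = 1 = 1·5^0
  c_2 = 0
  c_3 = 2 = 2·5^0
Factor λ_0 = (1, 0, 2)

((1, 0, 2),)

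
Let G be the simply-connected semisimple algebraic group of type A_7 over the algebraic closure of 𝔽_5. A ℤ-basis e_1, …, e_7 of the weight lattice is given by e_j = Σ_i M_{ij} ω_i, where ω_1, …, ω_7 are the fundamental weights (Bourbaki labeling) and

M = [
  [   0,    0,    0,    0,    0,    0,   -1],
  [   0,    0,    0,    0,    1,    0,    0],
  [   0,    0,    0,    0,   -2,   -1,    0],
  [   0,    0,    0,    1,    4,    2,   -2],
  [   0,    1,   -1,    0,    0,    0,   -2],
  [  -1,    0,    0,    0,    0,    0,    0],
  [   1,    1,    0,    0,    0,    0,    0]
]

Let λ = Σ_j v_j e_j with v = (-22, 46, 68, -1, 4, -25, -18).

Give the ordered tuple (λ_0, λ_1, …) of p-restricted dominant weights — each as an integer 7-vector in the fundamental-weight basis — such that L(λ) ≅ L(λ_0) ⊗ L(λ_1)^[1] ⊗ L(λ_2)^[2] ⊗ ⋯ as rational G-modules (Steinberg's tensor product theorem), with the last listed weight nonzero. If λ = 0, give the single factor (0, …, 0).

((3, 4, 2, 1, 4, 2, 4), (3, 0, 3, 0, 2, 4, 4))

Change of basis e → ω: c = M·v where v = (-22, 46, 68, -1, 4, -25, -18):
  c_1 = (0)·(-22) + 0·46 + 0·68 + (0)·(-1) + 0·4 + (0)·(-25) + (-1)·(-18) = 18
  c_2 = (0)·(-22) + 0·46 + 0·68 + (0)·(-1) + 1·4 + (0)·(-25) + (0)·(-18) = 4
  c_3 = (0)·(-22) + 0·46 + 0·68 + (0)·(-1) + (-2)·(4) + (-1)·(-25) + (0)·(-18) = 17
  c_4 = (0)·(-22) + 0·46 + 0·68 + (1)·(-1) + 4·4 + (2)·(-25) + (-2)·(-18) = 1
  c_5 = (0)·(-22) + 1·46 + (-1)·(68) + (0)·(-1) + 0·4 + (0)·(-25) + (-2)·(-18) = 14
  c_6 = (-1)·(-22) + 0·46 + 0·68 + (0)·(-1) + 0·4 + (0)·(-25) + (0)·(-18) = 22
  c_7 = (1)·(-22) + 1·46 + 0·68 + (0)·(-1) + 0·4 + (0)·(-25) + (0)·(-18) = 24
p = 5; digits c_i = Σ_j d_{ij}·5^j, 0 ≤ d_{ij} < 5:
  c_1 = 18 = 3·5^0 + 3·5^1
  c_2 = 4 = 4·5^0
  c_3 = 17 = 2·5^0 + 3·5^1
  c_4 = 1 = 1·5^0
  c_5 = 14 = 4·5^0 + 2·5^1
  c_6 = 22 = 2·5^0 + 4·5^1
  c_7 = 24 = 4·5^0 + 4·5^1
p-restricted factor λ_0 = (3, 4, 2, 1, 4, 2, 4)
p-restricted factor λ_1 = (3, 0, 3, 0, 2, 4, 4)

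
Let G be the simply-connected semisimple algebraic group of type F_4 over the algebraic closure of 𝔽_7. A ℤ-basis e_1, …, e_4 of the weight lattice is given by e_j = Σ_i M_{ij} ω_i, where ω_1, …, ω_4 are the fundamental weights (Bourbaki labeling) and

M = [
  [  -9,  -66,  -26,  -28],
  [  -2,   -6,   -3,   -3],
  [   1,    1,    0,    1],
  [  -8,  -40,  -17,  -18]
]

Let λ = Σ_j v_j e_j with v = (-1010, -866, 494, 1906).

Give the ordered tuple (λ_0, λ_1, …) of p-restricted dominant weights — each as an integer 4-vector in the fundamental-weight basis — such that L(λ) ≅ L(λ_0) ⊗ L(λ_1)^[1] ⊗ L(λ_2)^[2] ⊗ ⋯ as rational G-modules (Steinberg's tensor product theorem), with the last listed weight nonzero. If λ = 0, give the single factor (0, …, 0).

((6, 2, 2, 0), (4, 2, 4, 2))

ω-coordinates c = M·v, v = (-1010, -866, 494, 1906):
  c_1 = (-9)·(-1010) + (-66)·(-866) + (-26)·(494) + (-28)·(1906) = 34
  c_2 = (-2)·(-1010) + (-6)·(-866) + (-3)·(494) + (-3)·(1906) = 16
  c_3 = (1)·(-1010) + (1)·(-866) + (0)·(494) + (1)·(1906) = 30
  c_4 = (-8)·(-1010) + (-40)·(-866) + (-17)·(494) + (-18)·(1906) = 14
Expand coordinatewise in base 7:
  c_1 = 34 = 6·7^0 + 4·7^1
  c_2 = 16 = 2·7^0 + 2·7^1
  c_3 = 30 = 2·7^0 + 4·7^1
  c_4 = 14 = 0·7^0 + 2·7^1
Factor λ_0 = (6, 2, 2, 0)
Factor λ_1 = (4, 2, 4, 2)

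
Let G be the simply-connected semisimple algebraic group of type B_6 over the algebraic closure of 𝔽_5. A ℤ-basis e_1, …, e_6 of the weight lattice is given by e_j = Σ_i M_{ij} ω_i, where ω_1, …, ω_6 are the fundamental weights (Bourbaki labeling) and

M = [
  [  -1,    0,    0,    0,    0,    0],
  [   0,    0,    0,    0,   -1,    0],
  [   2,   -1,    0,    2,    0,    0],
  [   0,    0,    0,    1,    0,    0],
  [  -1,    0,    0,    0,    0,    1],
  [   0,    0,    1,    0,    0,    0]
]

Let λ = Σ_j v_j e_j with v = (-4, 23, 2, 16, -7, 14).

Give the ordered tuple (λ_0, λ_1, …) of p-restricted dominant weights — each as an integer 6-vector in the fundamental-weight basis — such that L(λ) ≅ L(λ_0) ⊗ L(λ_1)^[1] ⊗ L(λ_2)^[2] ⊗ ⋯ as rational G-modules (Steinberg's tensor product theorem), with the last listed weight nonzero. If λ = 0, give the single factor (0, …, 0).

((4, 2, 1, 1, 3, 2), (0, 1, 0, 3, 3, 0))

Change of basis e → ω: c = M·v where v = (-4, 23, 2, 16, -7, 14):
  c_1 = -1*-4 + 0*23 + 0*2 + 0*16 + 0*-7 + 0*14 = 4
  c_2 = 0*-4 + 0*23 + 0*2 + 0*16 + -1*-7 + 0*14 = 7
  c_3 = 2*-4 + -1*23 + 0*2 + 2*16 + 0*-7 + 0*14 = 1
  c_4 = 0*-4 + 0*23 + 0*2 + 1*16 + 0*-7 + 0*14 = 16
  c_5 = -1*-4 + 0*23 + 0*2 + 0*16 + 0*-7 + 1*14 = 18
  c_6 = 0*-4 + 0*23 + 1*2 + 0*16 + 0*-7 + 0*14 = 2
p = 5; digits c_i = Σ_j d_{ij}·5^j, 0 ≤ d_{ij} < 5:
  c_1 = 4 = 4·5^0
  c_2 = 7 = 2·5^0 + 1·5^1
  c_3 = 1 = 1·5^0
  c_4 = 16 = 1·5^0 + 3·5^1
  c_5 = 18 = 3·5^0 + 3·5^1
  c_6 = 2 = 2·5^0
λ_0 = (4, 2, 1, 1, 3, 2)
λ_1 = (0, 1, 0, 3, 3, 0)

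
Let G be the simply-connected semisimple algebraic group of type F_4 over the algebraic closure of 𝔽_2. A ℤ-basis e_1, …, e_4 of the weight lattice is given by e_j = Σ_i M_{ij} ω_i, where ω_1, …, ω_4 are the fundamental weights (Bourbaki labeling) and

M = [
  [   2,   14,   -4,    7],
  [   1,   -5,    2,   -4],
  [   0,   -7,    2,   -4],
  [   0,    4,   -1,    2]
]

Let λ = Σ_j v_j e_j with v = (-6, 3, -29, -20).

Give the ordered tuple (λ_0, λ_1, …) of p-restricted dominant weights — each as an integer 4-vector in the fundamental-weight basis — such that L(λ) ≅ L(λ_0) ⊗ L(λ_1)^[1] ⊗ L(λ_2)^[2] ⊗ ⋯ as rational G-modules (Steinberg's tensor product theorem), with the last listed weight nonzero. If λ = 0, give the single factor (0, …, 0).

In the fundamental-weight basis, λ has coordinates c = M·v (v = (-6, 3, -29, -20)):
  c_1 = (2)·(-6) + (14)·(3) + (-4)·(-29) + (7)·(-20) = 6
  c_2 = (1)·(-6) + (-5)·(3) + (2)·(-29) + (-4)·(-20) = 1
  c_3 = (0)·(-6) + (-7)·(3) + (2)·(-29) + (-4)·(-20) = 1
  c_4 = (0)·(-6) + (4)·(3) + (-1)·(-29) + (2)·(-20) = 1
p = 2; digits c_i = Σ_j d_{ij}·2^j, 0 ≤ d_{ij} < 2:
  c_1 = 6 = 0·2^0 + 1·2^1 + 1·2^2
  c_2 = 1 = 1·2^0
  c_3 = 1 = 1·2^0
  c_4 = 1 = 1·2^0
λ_0 = (0, 1, 1, 1)
λ_1 = (1, 0, 0, 0)
λ_2 = (1, 0, 0, 0)

((0, 1, 1, 1), (1, 0, 0, 0), (1, 0, 0, 0))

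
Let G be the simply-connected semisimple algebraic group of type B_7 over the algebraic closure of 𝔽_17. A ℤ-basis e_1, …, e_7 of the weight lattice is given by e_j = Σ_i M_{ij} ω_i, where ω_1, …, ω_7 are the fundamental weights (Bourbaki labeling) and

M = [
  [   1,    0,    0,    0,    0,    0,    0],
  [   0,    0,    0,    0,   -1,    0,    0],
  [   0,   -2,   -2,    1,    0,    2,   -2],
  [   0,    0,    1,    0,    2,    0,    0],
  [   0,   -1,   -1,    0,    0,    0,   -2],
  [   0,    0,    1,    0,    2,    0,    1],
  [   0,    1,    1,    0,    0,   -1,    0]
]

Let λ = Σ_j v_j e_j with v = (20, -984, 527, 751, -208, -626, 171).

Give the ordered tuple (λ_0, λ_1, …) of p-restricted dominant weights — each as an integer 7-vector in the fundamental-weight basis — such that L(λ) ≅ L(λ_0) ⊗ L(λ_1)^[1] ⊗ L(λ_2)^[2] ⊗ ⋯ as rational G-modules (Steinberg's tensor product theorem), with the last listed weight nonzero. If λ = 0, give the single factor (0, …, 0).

((3, 4, 3, 9, 13, 10, 16), (1, 12, 4, 6, 6, 16, 9))

ω-coordinates c = M·v, v = (20, -984, 527, 751, -208, -626, 171):
  c_1 = (1)·(20) + (0)·(-984) + (0)·(527) + (0)·(751) + (0)·(-208) + (0)·(-626) + (0)·(171) = 20
  c_2 = (0)·(20) + (0)·(-984) + (0)·(527) + (0)·(751) + (-1)·(-208) + (0)·(-626) + (0)·(171) = 208
  c_3 = (0)·(20) + (-2)·(-984) + (-2)·(527) + (1)·(751) + (0)·(-208) + (2)·(-626) + (-2)·(171) = 71
  c_4 = (0)·(20) + (0)·(-984) + (1)·(527) + (0)·(751) + (2)·(-208) + (0)·(-626) + (0)·(171) = 111
  c_5 = (0)·(20) + (-1)·(-984) + (-1)·(527) + (0)·(751) + (0)·(-208) + (0)·(-626) + (-2)·(171) = 115
  c_6 = (0)·(20) + (0)·(-984) + (1)·(527) + (0)·(751) + (2)·(-208) + (0)·(-626) + (1)·(171) = 282
  c_7 = (0)·(20) + (1)·(-984) + (1)·(527) + (0)·(751) + (0)·(-208) + (-1)·(-626) + (0)·(171) = 169
Base-17 expansion of each c_i:
  c_1 = 20 = 3·17^0 + 1·17^1
  c_2 = 208 = 4·17^0 + 12·17^1
  c_3 = 71 = 3·17^0 + 4·17^1
  c_4 = 111 = 9·17^0 + 6·17^1
  c_5 = 115 = 13·17^0 + 6·17^1
  c_6 = 282 = 10·17^0 + 16·17^1
  c_7 = 169 = 16·17^0 + 9·17^1
λ_0 = (3, 4, 3, 9, 13, 10, 16)
λ_1 = (1, 12, 4, 6, 6, 16, 9)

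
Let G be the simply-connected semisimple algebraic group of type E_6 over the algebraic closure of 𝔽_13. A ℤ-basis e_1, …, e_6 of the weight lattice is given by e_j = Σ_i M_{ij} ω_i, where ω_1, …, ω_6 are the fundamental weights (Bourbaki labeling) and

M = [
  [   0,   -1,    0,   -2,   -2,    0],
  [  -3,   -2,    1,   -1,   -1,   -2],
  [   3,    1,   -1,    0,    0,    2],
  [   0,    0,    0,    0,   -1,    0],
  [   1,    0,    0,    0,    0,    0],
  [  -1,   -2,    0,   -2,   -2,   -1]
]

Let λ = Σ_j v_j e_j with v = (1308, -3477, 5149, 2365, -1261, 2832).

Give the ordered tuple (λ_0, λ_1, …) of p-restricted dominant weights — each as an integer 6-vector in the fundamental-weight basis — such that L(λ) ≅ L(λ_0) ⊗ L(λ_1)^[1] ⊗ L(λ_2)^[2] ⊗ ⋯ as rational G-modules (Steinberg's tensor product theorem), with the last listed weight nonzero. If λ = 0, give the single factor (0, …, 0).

Change of basis e → ω: c = M·v where v = (1308, -3477, 5149, 2365, -1261, 2832):
  c_1 = 0*1308 + -1*-3477 + 0*5149 + -2*2365 + -2*-1261 + 0*2832 = 1269
  c_2 = -3*1308 + -2*-3477 + 1*5149 + -1*2365 + -1*-1261 + -2*2832 = 1411
  c_3 = 3*1308 + 1*-3477 + -1*5149 + 0*2365 + 0*-1261 + 2*2832 = 962
  c_4 = 0*1308 + 0*-3477 + 0*5149 + 0*2365 + -1*-1261 + 0*2832 = 1261
  c_5 = 1*1308 + 0*-3477 + 0*5149 + 0*2365 + 0*-1261 + 0*2832 = 1308
  c_6 = -1*1308 + -2*-3477 + 0*5149 + -2*2365 + -2*-1261 + -1*2832 = 606
Expand coordinatewise in base 13:
  c_1 = 1269 = 8·13^0 + 6·13^1 + 7·13^2
  c_2 = 1411 = 7·13^0 + 4·13^1 + 8·13^2
  c_3 = 962 = 0·13^0 + 9·13^1 + 5·13^2
  c_4 = 1261 = 0·13^0 + 6·13^1 + 7·13^2
  c_5 = 1308 = 8·13^0 + 9·13^1 + 7·13^2
  c_6 = 606 = 8·13^0 + 7·13^1 + 3·13^2
λ_0 = (8, 7, 0, 0, 8, 8)
λ_1 = (6, 4, 9, 6, 9, 7)
λ_2 = (7, 8, 5, 7, 7, 3)

((8, 7, 0, 0, 8, 8), (6, 4, 9, 6, 9, 7), (7, 8, 5, 7, 7, 3))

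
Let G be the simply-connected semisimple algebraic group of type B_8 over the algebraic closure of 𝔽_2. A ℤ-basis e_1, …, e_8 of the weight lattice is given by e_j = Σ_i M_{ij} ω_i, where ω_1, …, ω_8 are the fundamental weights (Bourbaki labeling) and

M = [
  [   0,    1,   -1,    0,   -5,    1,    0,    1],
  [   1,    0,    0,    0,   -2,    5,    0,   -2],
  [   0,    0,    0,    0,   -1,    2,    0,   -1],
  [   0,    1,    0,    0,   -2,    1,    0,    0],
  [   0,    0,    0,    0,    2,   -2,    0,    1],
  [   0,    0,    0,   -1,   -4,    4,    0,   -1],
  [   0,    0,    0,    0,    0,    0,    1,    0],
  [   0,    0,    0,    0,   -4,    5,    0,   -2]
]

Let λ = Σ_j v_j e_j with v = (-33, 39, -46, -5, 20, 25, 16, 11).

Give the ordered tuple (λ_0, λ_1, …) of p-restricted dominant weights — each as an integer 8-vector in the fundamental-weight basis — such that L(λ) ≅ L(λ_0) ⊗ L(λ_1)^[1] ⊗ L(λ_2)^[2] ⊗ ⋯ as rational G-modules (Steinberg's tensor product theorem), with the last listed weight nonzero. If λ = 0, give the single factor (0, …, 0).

((1, 0, 1, 0, 1, 0, 0, 1), (0, 1, 1, 0, 0, 1, 0, 1), (1, 1, 0, 0, 0, 1, 0, 1), (0, 1, 0, 1, 0, 1, 0, 0), (1, 1, 1, 1, 0, 0, 1, 1))

Converting to the ω-basis (c_i = row i of M dotted with v = (-33, 39, -46, -5, 20, 25, 16, 11)):
  c_1 = (0)·(-33) + (1)·(39) + (-1)·(-46) + (0)·(-5) + (-5)·(20) + (1)·(25) + (0)·(16) + (1)·(11) = 21
  c_2 = (1)·(-33) + (0)·(39) + (0)·(-46) + (0)·(-5) + (-2)·(20) + (5)·(25) + (0)·(16) + (-2)·(11) = 30
  c_3 = (0)·(-33) + (0)·(39) + (0)·(-46) + (0)·(-5) + (-1)·(20) + (2)·(25) + (0)·(16) + (-1)·(11) = 19
  c_4 = (0)·(-33) + (1)·(39) + (0)·(-46) + (0)·(-5) + (-2)·(20) + (1)·(25) + (0)·(16) + (0)·(11) = 24
  c_5 = (0)·(-33) + (0)·(39) + (0)·(-46) + (0)·(-5) + (2)·(20) + (-2)·(25) + (0)·(16) + (1)·(11) = 1
  c_6 = (0)·(-33) + (0)·(39) + (0)·(-46) + (-1)·(-5) + (-4)·(20) + (4)·(25) + (0)·(16) + (-1)·(11) = 14
  c_7 = (0)·(-33) + (0)·(39) + (0)·(-46) + (0)·(-5) + (0)·(20) + (0)·(25) + (1)·(16) + (0)·(11) = 16
  c_8 = (0)·(-33) + (0)·(39) + (0)·(-46) + (0)·(-5) + (-4)·(20) + (5)·(25) + (0)·(16) + (-2)·(11) = 23
Expand coordinatewise in base 2:
  c_1 = 21 = 1·2^0 + 0·2^1 + 1·2^2 + 0·2^3 + 1·2^4
  c_2 = 30 = 0·2^0 + 1·2^1 + 1·2^2 + 1·2^3 + 1·2^4
  c_3 = 19 = 1·2^0 + 1·2^1 + 0·2^2 + 0·2^3 + 1·2^4
  c_4 = 24 = 0·2^0 + 0·2^1 + 0·2^2 + 1·2^3 + 1·2^4
  c_5 = 1 = 1·2^0
  c_6 = 14 = 0·2^0 + 1·2^1 + 1·2^2 + 1·2^3
  c_7 = 16 = 0·2^0 + 0·2^1 + 0·2^2 + 0·2^3 + 1·2^4
  c_8 = 23 = 1·2^0 + 1·2^1 + 1·2^2 + 0·2^3 + 1·2^4
λ_0 = (1, 0, 1, 0, 1, 0, 0, 1)
λ_1 = (0, 1, 1, 0, 0, 1, 0, 1)
λ_2 = (1, 1, 0, 0, 0, 1, 0, 1)
λ_3 = (0, 1, 0, 1, 0, 1, 0, 0)
λ_4 = (1, 1, 1, 1, 0, 0, 1, 1)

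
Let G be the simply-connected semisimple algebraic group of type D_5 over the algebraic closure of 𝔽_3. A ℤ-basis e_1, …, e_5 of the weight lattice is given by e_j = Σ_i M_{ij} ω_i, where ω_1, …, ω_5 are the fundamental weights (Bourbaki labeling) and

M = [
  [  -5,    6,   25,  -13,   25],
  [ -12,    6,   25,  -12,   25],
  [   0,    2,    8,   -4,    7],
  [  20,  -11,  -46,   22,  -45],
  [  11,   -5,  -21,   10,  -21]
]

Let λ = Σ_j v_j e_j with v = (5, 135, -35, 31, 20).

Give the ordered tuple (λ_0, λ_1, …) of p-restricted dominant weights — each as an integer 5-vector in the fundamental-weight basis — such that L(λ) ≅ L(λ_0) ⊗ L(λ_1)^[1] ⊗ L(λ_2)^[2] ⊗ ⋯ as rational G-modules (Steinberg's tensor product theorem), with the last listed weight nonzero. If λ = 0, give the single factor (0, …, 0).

((1, 0, 0, 1, 2), (2, 1, 2, 2, 1))

Change of basis e → ω: c = M·v where v = (5, 135, -35, 31, 20):
  c_1 = (-5)·(5) + (6)·(135) + (25)·(-35) + (-13)·(31) + (25)·(20) = 7
  c_2 = (-12)·(5) + (6)·(135) + (25)·(-35) + (-12)·(31) + (25)·(20) = 3
  c_3 = (0)·(5) + (2)·(135) + (8)·(-35) + (-4)·(31) + (7)·(20) = 6
  c_4 = (20)·(5) + (-11)·(135) + (-46)·(-35) + (22)·(31) + (-45)·(20) = 7
  c_5 = (11)·(5) + (-5)·(135) + (-21)·(-35) + (10)·(31) + (-21)·(20) = 5
Expand coordinatewise in base 3:
  c_1 = 7 = 1·3^0 + 2·3^1
  c_2 = 3 = 0·3^0 + 1·3^1
  c_3 = 6 = 0·3^0 + 2·3^1
  c_4 = 7 = 1·3^0 + 2·3^1
  c_5 = 5 = 2·3^0 + 1·3^1
p-restricted factor λ_0 = (1, 0, 0, 1, 2)
p-restricted factor λ_1 = (2, 1, 2, 2, 1)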